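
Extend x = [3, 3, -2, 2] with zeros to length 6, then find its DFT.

Original 4-point DFT: [6, 5-1i, -4, 5+1i]
Zero-padded 6-point DFT provides frequency interpolation.

DFT_6([x, 0, ...]) = [6, 3.5000-0.8660i, 4.5000-4.3301i, -4, 4.5000+4.3301i, 3.5000+0.8660i]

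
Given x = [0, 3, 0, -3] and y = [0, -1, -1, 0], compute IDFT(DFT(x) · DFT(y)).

(x ⊛ y)[n] = Σ(m=0 to 3) x[m] · y[(n-m) mod 4]

Computing each output sample:
(x ⊛ y)[0] = 3
(x ⊛ y)[1] = 3
(x ⊛ y)[2] = -3
(x ⊛ y)[3] = -3

x ⊛ y = [3, 3, -3, -3]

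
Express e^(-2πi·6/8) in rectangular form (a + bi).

ω_8^6 = e^(-2πi·6/8)
= cos(-2π·6/8) + i·sin(-2π·6/8)
= cos(-12π/8) + i·sin(-12π/8)

ω_8^6 = cos(-12π/8) + i·sin(-12π/8) = 1i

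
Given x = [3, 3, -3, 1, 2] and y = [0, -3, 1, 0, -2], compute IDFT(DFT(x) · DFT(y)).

(x ⊛ y)[n] = Σ(m=0 to 4) x[m] · y[(n-m) mod 5]

Computing each output sample:
(x ⊛ y)[0] = -11
(x ⊛ y)[1] = -1
(x ⊛ y)[2] = -8
(x ⊛ y)[3] = 8
(x ⊛ y)[4] = -12

x ⊛ y = [-11, -1, -8, 8, -12]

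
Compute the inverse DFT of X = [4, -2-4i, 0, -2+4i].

x[n] = (1/4) Σ(k=0 to 3) X[k] · e^(2πikn/4)

Computing each x[n]:
x[0] = 0
x[1] = 3
x[2] = 2
x[3] = -1

x = [0, 3, 2, -1]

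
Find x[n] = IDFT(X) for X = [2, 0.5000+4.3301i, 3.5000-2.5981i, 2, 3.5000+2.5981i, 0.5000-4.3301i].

x[n] = (1/6) Σ(k=0 to 5) X[k] · e^(2πikn/6)

Computing each x[n]:
x[0] = 2
x[1] = -1
x[2] = -2
x[3] = 1
x[4] = 2
x[5] = 0

x = [2, -1, -2, 1, 2, 0]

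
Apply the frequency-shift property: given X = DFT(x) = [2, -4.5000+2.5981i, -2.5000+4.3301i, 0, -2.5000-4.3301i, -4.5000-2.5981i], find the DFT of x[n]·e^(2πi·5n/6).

Modulation property: DFT(ω_6^(-5n)·x[n]) = X[(k-5) mod 6], so circularly shift X by 5 positions.

X[k-5] = [-4.5000+2.5981i, -2.5000+4.3301i, 0, -2.5000-4.3301i, -4.5000-2.5981i, 2]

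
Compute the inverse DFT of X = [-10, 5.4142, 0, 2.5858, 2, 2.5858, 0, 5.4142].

x[n] = (1/8) Σ(k=0 to 7) X[k] · e^(2πikn/8)

Computing each x[n]:
x[0] = 1
x[1] = -1
x[2] = -1
x[3] = -2
x[4] = -3
x[5] = -2
x[6] = -1
x[7] = -1

x = [1, -1, -1, -2, -3, -2, -1, -1]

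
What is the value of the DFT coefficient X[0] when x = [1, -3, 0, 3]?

X[0] = Σ(n=0 to 3) x[n] · ω_4^0 = Σ x[n]
= (1) + (-3) + (0) + (3)

X[0] = 1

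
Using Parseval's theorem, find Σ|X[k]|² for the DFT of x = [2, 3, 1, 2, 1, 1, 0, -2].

Parseval: Σ|x[n]|² = (1/N)Σ|X[k]|², so Σ|X[k]|² = N·Σ|x[n]|² = 8·24.0000

Σ|X[k]|² = N·Σ|x[n]|² = 8·24.0000 = 192.0000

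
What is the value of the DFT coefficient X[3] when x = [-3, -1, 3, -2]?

X[3] = Σ(n=0 to 3) x[n] · ω_4^(3n) where ω_4 = e^(-2πi/4)
= (-3)·ω_4^0 + (-1)·ω_4^3 + (3)·ω_4^6 + (-2)·ω_4^9

X[3] = -6+1i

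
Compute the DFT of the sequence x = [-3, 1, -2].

X[k] = Σ(n=0 to 2) x[n] · ω_3^(nk)
where ω_3 = e^(-2πi/3)

Computing each X[k]:
X[0] = -4
X[1] = -2.5000-2.5981i
X[2] = -2.5000+2.5981i

X = [-4, -2.5000-2.5981i, -2.5000+2.5981i]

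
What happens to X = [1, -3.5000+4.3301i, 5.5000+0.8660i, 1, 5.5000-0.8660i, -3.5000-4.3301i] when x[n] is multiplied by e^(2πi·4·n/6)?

Modulation property: DFT(ω_6^(-4n)·x[n]) = X[(k-4) mod 6], so circularly shift X by 4 positions.

X[k-4] = [5.5000+0.8660i, 1, 5.5000-0.8660i, -3.5000-4.3301i, 1, -3.5000+4.3301i]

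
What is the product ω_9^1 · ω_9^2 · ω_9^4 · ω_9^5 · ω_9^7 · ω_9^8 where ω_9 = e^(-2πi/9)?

The primitive 9th roots of unity are ω_9^k for k coprime to 9: k ∈ {1, 2, 4, 5, 7, 8}
Their product equals the constant term of the cyclotomic polynomial Φ_9(x) up to sign.
For n ≥ 3, the product of all primitive nth roots of unity is 1. (For n=1 it is 1; for n=2 it is -1.)

1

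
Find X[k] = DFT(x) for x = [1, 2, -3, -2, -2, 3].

X[k] = Σ(n=0 to 5) x[n] · ω_6^(nk)
where ω_6 = e^(-2πi/6)

Computing each X[k]:
X[0] = -1
X[1] = 8.0000+1.7321i
X[2] = -1
X[3] = -7
X[4] = -1
X[5] = 8.0000-1.7321i

X = [-1, 8.0000+1.7321i, -1, -7, -1, 8.0000-1.7321i]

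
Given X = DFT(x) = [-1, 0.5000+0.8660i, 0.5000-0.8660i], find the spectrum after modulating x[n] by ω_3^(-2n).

Modulation property: DFT(ω_3^(-2n)·x[n]) = X[(k-2) mod 3], so circularly shift X by 2 positions.

X[k-2] = [0.5000+0.8660i, 0.5000-0.8660i, -1]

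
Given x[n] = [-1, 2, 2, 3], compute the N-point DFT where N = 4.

X[k] = Σ(n=0 to 3) x[n] · ω_4^(nk)
where ω_4 = e^(-2πi/4)

Computing each X[k]:
X[0] = 6
X[1] = -3+1i
X[2] = -4
X[3] = -3-1i

X = [6, -3+1i, -4, -3-1i]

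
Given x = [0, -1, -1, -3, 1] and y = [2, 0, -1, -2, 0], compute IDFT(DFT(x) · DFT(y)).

(x ⊛ y)[n] = Σ(m=0 to 4) x[m] · y[(n-m) mod 5]

Computing each output sample:
(x ⊛ y)[0] = 5
(x ⊛ y)[1] = 3
(x ⊛ y)[2] = -4
(x ⊛ y)[3] = -5
(x ⊛ y)[4] = 5

x ⊛ y = [5, 3, -4, -5, 5]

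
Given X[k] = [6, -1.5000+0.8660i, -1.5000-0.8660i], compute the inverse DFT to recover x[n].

x[n] = (1/3) Σ(k=0 to 2) X[k] · e^(2πikn/3)

Computing each x[n]:
x[0] = 1
x[1] = 2
x[2] = 3

x = [1, 2, 3]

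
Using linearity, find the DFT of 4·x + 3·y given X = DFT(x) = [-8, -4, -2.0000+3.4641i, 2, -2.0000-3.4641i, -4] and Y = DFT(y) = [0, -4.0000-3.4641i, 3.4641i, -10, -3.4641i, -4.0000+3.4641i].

By linearity: DFT(4x + 3y) = 4·DFT(x) + 3·DFT(y)
= 4·[-8, -4, -2.0000+3.4641i, 2, -2.0000-3.4641i, -4] + 3·[0, -4.0000-3.4641i, 3.4641i, -10, -3.4641i, -4.0000+3.4641i]

Computing element-wise:
Z[0] = 4·(-8) + 3·(0) = -32
Z[1] = 4·(-4) + 3·(-4.0000-3.4641i) = -28.0000-10.3923i
Z[2] = 4·(-2.0000+3.4641i) + 3·(3.4641i) = -8.0000+24.2487i
Z[3] = 4·(2) + 3·(-10) = -22
Z[4] = 4·(-2.0000-3.4641i) + 3·(-3.4641i) = -8.0000-24.2487i
Z[5] = 4·(-4) + 3·(-4.0000+3.4641i) = -28.0000+10.3923i

DFT(4x + 3y) = 4·X + 3·Y = [-32, -28.0000-10.3923i, -8.0000+24.2487i, -22, -8.0000-24.2487i, -28.0000+10.3923i]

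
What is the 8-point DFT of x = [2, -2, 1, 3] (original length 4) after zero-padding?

Original 4-point DFT: [4, 1+5i, 2, 1-5i]
Zero-padded 8-point DFT provides frequency interpolation.

DFT_8([x, 0, ...]) = [4, -1.5355-1.7071i, 1+5i, 5.5355+0.2929i, 2, 5.5355-0.2929i, 1-5i, -1.5355+1.7071i]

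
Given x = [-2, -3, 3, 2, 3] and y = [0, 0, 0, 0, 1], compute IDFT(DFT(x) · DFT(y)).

(x ⊛ y)[n] = Σ(m=0 to 4) x[m] · y[(n-m) mod 5]

Computing each output sample:
(x ⊛ y)[0] = -3
(x ⊛ y)[1] = 3
(x ⊛ y)[2] = 2
(x ⊛ y)[3] = 3
(x ⊛ y)[4] = -2

x ⊛ y = [-3, 3, 2, 3, -2]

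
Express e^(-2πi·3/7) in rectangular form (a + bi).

ω_7^3 = e^(-2πi·3/7)
= cos(-2π·3/7) + i·sin(-2π·3/7)
= cos(-6π/7) + i·sin(-6π/7)

ω_7^3 = cos(-6π/7) + i·sin(-6π/7) = -0.9010-0.4339i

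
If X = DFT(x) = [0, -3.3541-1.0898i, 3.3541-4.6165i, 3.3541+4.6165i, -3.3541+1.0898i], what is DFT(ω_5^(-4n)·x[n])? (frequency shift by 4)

Modulation property: DFT(ω_5^(-4n)·x[n]) = X[(k-4) mod 5], so circularly shift X by 4 positions.

X[k-4] = [-3.3541-1.0898i, 3.3541-4.6165i, 3.3541+4.6165i, -3.3541+1.0898i, 0]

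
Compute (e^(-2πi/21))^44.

Since ω_21^21 = 1, powers reduce modulo 21.
44 mod 21 = 2
So ω_21^44 = ω_21^2 = e^(-2πi·2/21)

ω_21^44 = ω_21^2 = 0.8262-0.5633i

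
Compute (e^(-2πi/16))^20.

Since ω_16^16 = 1, powers reduce modulo 16.
20 mod 16 = 4
So ω_16^20 = ω_16^4 = e^(-2πi·4/16)

ω_16^20 = ω_16^4 = -1i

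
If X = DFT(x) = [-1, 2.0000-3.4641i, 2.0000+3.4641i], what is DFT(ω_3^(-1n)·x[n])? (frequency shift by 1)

Modulation property: DFT(ω_3^(-1n)·x[n]) = X[(k-1) mod 3], so circularly shift X by 1 positions.

X[k-1] = [2.0000+3.4641i, -1, 2.0000-3.4641i]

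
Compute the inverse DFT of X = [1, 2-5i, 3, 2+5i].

x[n] = (1/4) Σ(k=0 to 3) X[k] · e^(2πikn/4)

Computing each x[n]:
x[0] = 2
x[1] = 2
x[2] = 0
x[3] = -3

x = [2, 2, 0, -3]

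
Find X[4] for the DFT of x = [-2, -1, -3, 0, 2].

X[4] = Σ(n=0 to 4) x[n] · ω_5^(4n) where ω_5 = e^(-2πi/5)
= (-2)·ω_5^0 + (-1)·ω_5^4 + (-3)·ω_5^8 + (0)·ω_5^12 + (2)·ω_5^16

X[4] = 0.7361-4.6165i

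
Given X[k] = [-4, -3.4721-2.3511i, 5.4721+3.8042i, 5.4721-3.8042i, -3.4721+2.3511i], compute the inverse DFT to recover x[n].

x[n] = (1/5) Σ(k=0 to 4) X[k] · e^(2πikn/5)

Computing each x[n]:
x[0] = 0
x[1] = -3
x[2] = 3
x[3] = -1
x[4] = -3

x = [0, -3, 3, -1, -3]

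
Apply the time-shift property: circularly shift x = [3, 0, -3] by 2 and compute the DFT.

Time shift by 2: X_shifted[k] = ω_3^(2k) · X[k]
Shifted x = [0, -3, 3]

DFT(x[n-2]) = [0, 5.1962i, -5.1962i]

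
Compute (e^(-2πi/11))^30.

Since ω_11^11 = 1, powers reduce modulo 11.
30 mod 11 = 8
So ω_11^30 = ω_11^8 = e^(-2πi·8/11)

ω_11^30 = ω_11^8 = -0.1423+0.9898i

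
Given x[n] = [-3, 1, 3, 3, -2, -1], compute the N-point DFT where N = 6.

X[k] = Σ(n=0 to 5) x[n] · ω_6^(nk)
where ω_6 = e^(-2πi/6)

Computing each X[k]:
X[0] = 1
X[1] = -6.5000-6.0622i
X[2] = -0.5000+2.5981i
X[3] = -5
X[4] = -0.5000-2.5981i
X[5] = -6.5000+6.0622i

X = [1, -6.5000-6.0622i, -0.5000+2.5981i, -5, -0.5000-2.5981i, -6.5000+6.0622i]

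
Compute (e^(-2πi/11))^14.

Since ω_11^11 = 1, powers reduce modulo 11.
14 mod 11 = 3
So ω_11^14 = ω_11^3 = e^(-2πi·3/11)

ω_11^14 = ω_11^3 = -0.1423-0.9898i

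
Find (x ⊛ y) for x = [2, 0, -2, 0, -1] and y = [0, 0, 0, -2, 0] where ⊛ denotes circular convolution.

(x ⊛ y)[n] = Σ(m=0 to 4) x[m] · y[(n-m) mod 5]

Computing each output sample:
(x ⊛ y)[0] = 4
(x ⊛ y)[1] = 0
(x ⊛ y)[2] = 2
(x ⊛ y)[3] = -4
(x ⊛ y)[4] = 0

x ⊛ y = [4, 0, 2, -4, 0]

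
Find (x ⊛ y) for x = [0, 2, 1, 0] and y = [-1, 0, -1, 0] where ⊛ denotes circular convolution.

(x ⊛ y)[n] = Σ(m=0 to 3) x[m] · y[(n-m) mod 4]

Computing each output sample:
(x ⊛ y)[0] = -1
(x ⊛ y)[1] = -2
(x ⊛ y)[2] = -1
(x ⊛ y)[3] = -2

x ⊛ y = [-1, -2, -1, -2]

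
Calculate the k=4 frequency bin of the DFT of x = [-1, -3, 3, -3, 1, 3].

X[4] = Σ(n=0 to 5) x[n] · ω_6^(4n) where ω_6 = e^(-2πi/6)
= (-1)·ω_6^0 + (-3)·ω_6^4 + (3)·ω_6^8 + (-3)·ω_6^12 + (1)·ω_6^16 + (3)·ω_6^20

X[4] = -6.0000-6.9282i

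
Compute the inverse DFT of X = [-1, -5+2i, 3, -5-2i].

x[n] = (1/4) Σ(k=0 to 3) X[k] · e^(2πikn/4)

Computing each x[n]:
x[0] = -2
x[1] = -2
x[2] = 3
x[3] = 0

x = [-2, -2, 3, 0]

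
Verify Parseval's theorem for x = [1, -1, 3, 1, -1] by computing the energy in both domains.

Time domain:
Σ|x[n]|² = |1|² + |-1|² + |3|² + |1|² + |-1|² = 13.0000

Frequency domain:
(1/5)Σ|X[k]|² = (1/5)(|3|² + |-2.8541-1.1756i|² + |3.8541+1.9021i|² + |3.8541-1.9021i|² + |-2.8541+1.1756i|²) = (1/5)·65.0000 = 13.0000

Both sides agree, confirming Parseval's theorem.

Σ|x[n]|² = (1/N)Σ|X[k]|² = 13.0000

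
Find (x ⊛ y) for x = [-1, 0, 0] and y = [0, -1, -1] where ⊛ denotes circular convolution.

(x ⊛ y)[n] = Σ(m=0 to 2) x[m] · y[(n-m) mod 3]

Computing each output sample:
(x ⊛ y)[0] = 0
(x ⊛ y)[1] = 1
(x ⊛ y)[2] = 1

x ⊛ y = [0, 1, 1]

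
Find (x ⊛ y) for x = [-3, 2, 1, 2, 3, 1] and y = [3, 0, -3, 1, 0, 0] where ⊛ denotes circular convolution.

(x ⊛ y)[n] = Σ(m=0 to 5) x[m] · y[(n-m) mod 6]

Computing each output sample:
(x ⊛ y)[0] = -16
(x ⊛ y)[1] = 6
(x ⊛ y)[2] = 13
(x ⊛ y)[3] = -3
(x ⊛ y)[4] = 8
(x ⊛ y)[5] = -2

x ⊛ y = [-16, 6, 13, -3, 8, -2]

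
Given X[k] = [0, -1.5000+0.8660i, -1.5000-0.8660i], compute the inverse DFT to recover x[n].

x[n] = (1/3) Σ(k=0 to 2) X[k] · e^(2πikn/3)

Computing each x[n]:
x[0] = -1
x[1] = 0
x[2] = 1

x = [-1, 0, 1]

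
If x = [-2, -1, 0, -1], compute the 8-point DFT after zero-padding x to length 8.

Original 4-point DFT: [-4, -2, 0, -2]
Zero-padded 8-point DFT provides frequency interpolation.

DFT_8([x, 0, ...]) = [-4, -2.0000+1.4142i, -2, -2.0000+1.4142i, 0, -2.0000-1.4142i, -2, -2.0000-1.4142i]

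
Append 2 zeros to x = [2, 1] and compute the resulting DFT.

Original 2-point DFT: [3, 1]
Zero-padded 4-point DFT provides frequency interpolation.

DFT_4([x, 0, ...]) = [3, 2-1i, 1, 2+1i]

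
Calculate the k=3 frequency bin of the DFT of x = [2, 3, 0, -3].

X[3] = Σ(n=0 to 3) x[n] · ω_4^(3n) where ω_4 = e^(-2πi/4)
= (2)·ω_4^0 + (3)·ω_4^3 + (0)·ω_4^6 + (-3)·ω_4^9

X[3] = 2+6i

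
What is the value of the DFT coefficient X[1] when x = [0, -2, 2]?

X[1] = Σ(n=0 to 2) x[n] · ω_3^(1n) where ω_3 = e^(-2πi/3)
= (0)·ω_3^0 + (-2)·ω_3^1 + (2)·ω_3^2

X[1] = 3.4641i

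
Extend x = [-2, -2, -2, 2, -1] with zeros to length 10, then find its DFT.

Original 5-point DFT: [-5, -2.9271+3.3022i, 0.4271-3.2164i, 0.4271+3.2164i, -2.9271-3.3022i]
Zero-padded 10-point DFT provides frequency interpolation.

DFT_10([x, 0, ...]) = [-5, -4.0451+1.7634i, -2.9271+3.3022i, 1.5451+2.8532i, 0.4271-3.2164i, -5, 0.4271+3.2164i, 1.5451-2.8532i, -2.9271-3.3022i, -4.0451-1.7634i]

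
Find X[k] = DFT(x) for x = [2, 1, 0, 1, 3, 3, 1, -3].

X[k] = Σ(n=0 to 7) x[n] · ω_8^(nk)
where ω_8 = e^(-2πi/8)

Computing each X[k]:
X[0] = 8
X[1] = -5.2426-0.4142i
X[2] = 4-6i
X[3] = 3.2426-2.4142i
X[4] = 4
X[5] = 3.2426+2.4142i
X[6] = 4+6i
X[7] = -5.2426+0.4142i

X = [8, -5.2426-0.4142i, 4-6i, 3.2426-2.4142i, 4, 3.2426+2.4142i, 4+6i, -5.2426+0.4142i]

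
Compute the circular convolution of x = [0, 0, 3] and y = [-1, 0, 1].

(x ⊛ y)[n] = Σ(m=0 to 2) x[m] · y[(n-m) mod 3]

Computing each output sample:
(x ⊛ y)[0] = 0
(x ⊛ y)[1] = 3
(x ⊛ y)[2] = -3

x ⊛ y = [0, 3, -3]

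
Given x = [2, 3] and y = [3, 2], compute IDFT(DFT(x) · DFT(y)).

(x ⊛ y)[n] = Σ(m=0 to 1) x[m] · y[(n-m) mod 2]

Computing each output sample:
(x ⊛ y)[0] = 12
(x ⊛ y)[1] = 13

x ⊛ y = [12, 13]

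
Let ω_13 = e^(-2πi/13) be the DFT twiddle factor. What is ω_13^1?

ω_13^1 = e^(-2πi·1/13)
= cos(-2π·1/13) + i·sin(-2π·1/13)
= cos(-2π/13) + i·sin(-2π/13)

ω_13^1 = cos(-2π/13) + i·sin(-2π/13) = 0.8855-0.4647i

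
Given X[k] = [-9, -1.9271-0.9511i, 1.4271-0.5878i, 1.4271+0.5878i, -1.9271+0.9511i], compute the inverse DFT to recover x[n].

x[n] = (1/5) Σ(k=0 to 4) X[k] · e^(2πikn/5)

Computing each x[n]:
x[0] = -2
x[1] = -2
x[2] = -1
x[3] = -1
x[4] = -3

x = [-2, -2, -1, -1, -3]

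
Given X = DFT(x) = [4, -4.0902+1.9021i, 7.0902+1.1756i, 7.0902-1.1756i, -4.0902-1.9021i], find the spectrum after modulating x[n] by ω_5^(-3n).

Modulation property: DFT(ω_5^(-3n)·x[n]) = X[(k-3) mod 5], so circularly shift X by 3 positions.

X[k-3] = [7.0902+1.1756i, 7.0902-1.1756i, -4.0902-1.9021i, 4, -4.0902+1.9021i]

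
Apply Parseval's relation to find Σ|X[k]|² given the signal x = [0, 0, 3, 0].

Parseval: Σ|x[n]|² = (1/N)Σ|X[k]|², so Σ|X[k]|² = N·Σ|x[n]|² = 4·9.0000

Σ|X[k]|² = N·Σ|x[n]|² = 4·9.0000 = 36.0000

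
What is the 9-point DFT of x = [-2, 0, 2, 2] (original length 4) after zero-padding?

Original 4-point DFT: [2, -4+2i, -2, -4-2i]
Zero-padded 9-point DFT provides frequency interpolation.

DFT_9([x, 0, ...]) = [2, -2.6527-3.7017i, -4.8794+1.0480i, -1.0000+1.7321i, -1.4679-0.4465i, -1.4679+0.4465i, -1.0000-1.7321i, -4.8794-1.0480i, -2.6527+3.7017i]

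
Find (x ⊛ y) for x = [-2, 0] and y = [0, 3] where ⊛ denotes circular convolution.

(x ⊛ y)[n] = Σ(m=0 to 1) x[m] · y[(n-m) mod 2]

Computing each output sample:
(x ⊛ y)[0] = 0
(x ⊛ y)[1] = -6

x ⊛ y = [0, -6]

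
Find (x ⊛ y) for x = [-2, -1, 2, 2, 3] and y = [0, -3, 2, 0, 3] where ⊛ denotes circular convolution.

(x ⊛ y)[n] = Σ(m=0 to 4) x[m] · y[(n-m) mod 5]

Computing each output sample:
(x ⊛ y)[0] = -8
(x ⊛ y)[1] = 18
(x ⊛ y)[2] = 5
(x ⊛ y)[3] = 1
(x ⊛ y)[4] = -8

x ⊛ y = [-8, 18, 5, 1, -8]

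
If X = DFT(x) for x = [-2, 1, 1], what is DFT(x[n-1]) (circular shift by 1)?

Time shift by 1: X_shifted[k] = ω_3^(1k) · X[k]
Shifted x = [1, -2, 1]

DFT(x[n-1]) = [0, 1.5000+2.5981i, 1.5000-2.5981i]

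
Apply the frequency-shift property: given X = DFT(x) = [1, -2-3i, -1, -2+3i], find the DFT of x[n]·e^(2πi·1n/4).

Modulation property: DFT(ω_4^(-1n)·x[n]) = X[(k-1) mod 4], so circularly shift X by 1 positions.

X[k-1] = [-2+3i, 1, -2-3i, -1]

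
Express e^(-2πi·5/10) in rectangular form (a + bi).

ω_10^5 = e^(-2πi·5/10)
= cos(-2π·5/10) + i·sin(-2π·5/10)
= cos(-10π/10) + i·sin(-10π/10)

ω_10^5 = cos(-10π/10) + i·sin(-10π/10) = -1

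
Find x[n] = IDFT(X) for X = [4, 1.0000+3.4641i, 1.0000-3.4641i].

x[n] = (1/3) Σ(k=0 to 2) X[k] · e^(2πikn/3)

Computing each x[n]:
x[0] = 2
x[1] = -1
x[2] = 3

x = [2, -1, 3]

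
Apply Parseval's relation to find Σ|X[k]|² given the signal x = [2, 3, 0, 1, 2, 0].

Parseval: Σ|x[n]|² = (1/N)Σ|X[k]|², so Σ|X[k]|² = N·Σ|x[n]|² = 6·18.0000

Σ|X[k]|² = N·Σ|x[n]|² = 6·18.0000 = 108.0000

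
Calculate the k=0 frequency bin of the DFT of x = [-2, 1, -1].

X[0] = Σ(n=0 to 2) x[n] · ω_3^0 = Σ x[n]
= (-2) + (1) + (-1)

X[0] = -2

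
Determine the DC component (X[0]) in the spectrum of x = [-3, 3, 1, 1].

X[0] = Σ(n=0 to 3) x[n] · ω_4^0 = Σ x[n]
= (-3) + (3) + (1) + (1)

X[0] = 2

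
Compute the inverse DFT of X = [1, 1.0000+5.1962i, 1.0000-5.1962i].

x[n] = (1/3) Σ(k=0 to 2) X[k] · e^(2πikn/3)

Computing each x[n]:
x[0] = 1
x[1] = -3
x[2] = 3

x = [1, -3, 3]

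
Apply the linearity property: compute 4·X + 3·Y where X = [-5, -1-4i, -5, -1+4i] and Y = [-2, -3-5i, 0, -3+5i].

By linearity: DFT(4x + 3y) = 4·DFT(x) + 3·DFT(y)
= 4·[-5, -1-4i, -5, -1+4i] + 3·[-2, -3-5i, 0, -3+5i]

Computing element-wise:
Z[0] = 4·(-5) + 3·(-2) = -26
Z[1] = 4·(-1-4i) + 3·(-3-5i) = -13-31i
Z[2] = 4·(-5) + 3·(0) = -20
Z[3] = 4·(-1+4i) + 3·(-3+5i) = -13+31i

DFT(4x + 3y) = 4·X + 3·Y = [-26, -13-31i, -20, -13+31i]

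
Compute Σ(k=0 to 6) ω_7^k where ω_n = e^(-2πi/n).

Sum of all nth roots of unity equals 0 for n > 1 (geometric series with r ≠ 1).

0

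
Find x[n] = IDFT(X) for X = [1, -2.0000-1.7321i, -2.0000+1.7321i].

x[n] = (1/3) Σ(k=0 to 2) X[k] · e^(2πikn/3)

Computing each x[n]:
x[0] = -1
x[1] = 2
x[2] = 0

x = [-1, 2, 0]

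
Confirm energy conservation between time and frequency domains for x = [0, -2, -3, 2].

Time domain:
Σ|x[n]|² = |0|² + |-2|² + |-3|² + |2|² = 17.0000

Frequency domain:
(1/4)Σ|X[k]|² = (1/4)(|-3|² + |3+4i|² + |-3|² + |3-4i|²) = (1/4)·68.0000 = 17.0000

Both sides agree, confirming Parseval's theorem.

Σ|x[n]|² = (1/N)Σ|X[k]|² = 17.0000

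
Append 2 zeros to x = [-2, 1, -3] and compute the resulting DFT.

Original 3-point DFT: [-4, -1.0000-3.4641i, -1.0000+3.4641i]
Zero-padded 5-point DFT provides frequency interpolation.

DFT_5([x, 0, ...]) = [-4, 0.7361+0.8123i, -3.7361-3.4410i, -3.7361+3.4410i, 0.7361-0.8123i]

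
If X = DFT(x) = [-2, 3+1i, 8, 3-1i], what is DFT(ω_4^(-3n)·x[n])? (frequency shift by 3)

Modulation property: DFT(ω_4^(-3n)·x[n]) = X[(k-3) mod 4], so circularly shift X by 3 positions.

X[k-3] = [3+1i, 8, 3-1i, -2]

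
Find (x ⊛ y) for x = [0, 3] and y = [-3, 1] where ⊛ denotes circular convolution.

(x ⊛ y)[n] = Σ(m=0 to 1) x[m] · y[(n-m) mod 2]

Computing each output sample:
(x ⊛ y)[0] = 3
(x ⊛ y)[1] = -9

x ⊛ y = [3, -9]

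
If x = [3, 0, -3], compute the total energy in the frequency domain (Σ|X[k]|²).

Parseval: Σ|x[n]|² = (1/N)Σ|X[k]|², so Σ|X[k]|² = N·Σ|x[n]|² = 3·18.0000

Σ|X[k]|² = N·Σ|x[n]|² = 3·18.0000 = 54.0000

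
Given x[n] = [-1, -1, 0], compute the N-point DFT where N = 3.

X[k] = Σ(n=0 to 2) x[n] · ω_3^(nk)
where ω_3 = e^(-2πi/3)

Computing each X[k]:
X[0] = -2
X[1] = -0.5000+0.8660i
X[2] = -0.5000-0.8660i

X = [-2, -0.5000+0.8660i, -0.5000-0.8660i]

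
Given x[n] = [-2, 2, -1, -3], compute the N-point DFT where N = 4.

X[k] = Σ(n=0 to 3) x[n] · ω_4^(nk)
where ω_4 = e^(-2πi/4)

Computing each X[k]:
X[0] = -4
X[1] = -1-5i
X[2] = -2
X[3] = -1+5i

X = [-4, -1-5i, -2, -1+5i]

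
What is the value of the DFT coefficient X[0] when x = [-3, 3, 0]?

X[0] = Σ(n=0 to 2) x[n] · ω_3^0 = Σ x[n]
= (-3) + (3) + (0)

X[0] = 0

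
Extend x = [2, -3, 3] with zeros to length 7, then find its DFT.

Original 3-point DFT: [2, 2.0000+5.1962i, 2.0000-5.1962i]
Zero-padded 7-point DFT provides frequency interpolation.

DFT_7([x, 0, ...]) = [2, -0.5380-0.5793i, -0.0353+4.2264i, 6.5734+3.6471i, 6.5734-3.6471i, -0.0353-4.2264i, -0.5380+0.5793i]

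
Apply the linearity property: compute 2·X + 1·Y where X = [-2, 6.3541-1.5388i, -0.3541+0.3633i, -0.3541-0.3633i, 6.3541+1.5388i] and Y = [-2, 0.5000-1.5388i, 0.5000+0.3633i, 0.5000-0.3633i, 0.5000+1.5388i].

By linearity: DFT(2x + 1y) = 2·DFT(x) + 1·DFT(y)
= 2·[-2, 6.3541-1.5388i, -0.3541+0.3633i, -0.3541-0.3633i, 6.3541+1.5388i] + 1·[-2, 0.5000-1.5388i, 0.5000+0.3633i, 0.5000-0.3633i, 0.5000+1.5388i]

Computing element-wise:
Z[0] = 2·(-2) + 1·(-2) = -6
Z[1] = 2·(6.3541-1.5388i) + 1·(0.5000-1.5388i) = 13.2082-4.6164i
Z[2] = 2·(-0.3541+0.3633i) + 1·(0.5000+0.3633i) = -0.2082+1.0899i
Z[3] = 2·(-0.3541-0.3633i) + 1·(0.5000-0.3633i) = -0.2082-1.0899i
Z[4] = 2·(6.3541+1.5388i) + 1·(0.5000+1.5388i) = 13.2082+4.6164i

DFT(2x + 1y) = 2·X + 1·Y = [-6, 13.2082-4.6164i, -0.2082+1.0899i, -0.2082-1.0899i, 13.2082+4.6164i]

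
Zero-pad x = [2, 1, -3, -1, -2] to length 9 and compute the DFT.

Original 5-point DFT: [-3, 4.9271-1.6776i, 1.5729-3.6655i, 1.5729+3.6655i, 4.9271+1.6776i]
Zero-padded 9-point DFT provides frequency interpolation.

DFT_9([x, 0, ...]) = [-3, 4.6245+3.8617i, 3.9606-2.1103i, 3.0000-1.7321i, -1.0851-3.3740i, -1.0851+3.3740i, 3.0000+1.7321i, 3.9606+2.1103i, 4.6245-3.8617i]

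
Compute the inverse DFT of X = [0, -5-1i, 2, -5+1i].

x[n] = (1/4) Σ(k=0 to 3) X[k] · e^(2πikn/4)

Computing each x[n]:
x[0] = -2
x[1] = 0
x[2] = 3
x[3] = -1

x = [-2, 0, 3, -1]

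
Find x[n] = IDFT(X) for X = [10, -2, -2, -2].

x[n] = (1/4) Σ(k=0 to 3) X[k] · e^(2πikn/4)

Computing each x[n]:
x[0] = 1
x[1] = 3
x[2] = 3
x[3] = 3

x = [1, 3, 3, 3]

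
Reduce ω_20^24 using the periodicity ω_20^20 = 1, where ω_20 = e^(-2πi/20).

Since ω_20^20 = 1, powers reduce modulo 20.
24 mod 20 = 4
So ω_20^24 = ω_20^4 = e^(-2πi·4/20)

ω_20^24 = ω_20^4 = 0.3090-0.9511i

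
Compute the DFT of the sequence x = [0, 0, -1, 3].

X[k] = Σ(n=0 to 3) x[n] · ω_4^(nk)
where ω_4 = e^(-2πi/4)

Computing each X[k]:
X[0] = 2
X[1] = 1+3i
X[2] = -4
X[3] = 1-3i

X = [2, 1+3i, -4, 1-3i]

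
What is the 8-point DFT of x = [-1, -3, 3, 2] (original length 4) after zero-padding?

Original 4-point DFT: [1, -4+5i, 3, -4-5i]
Zero-padded 8-point DFT provides frequency interpolation.

DFT_8([x, 0, ...]) = [1, -4.5355-2.2929i, -4+5i, 2.5355+3.7071i, 3, 2.5355-3.7071i, -4-5i, -4.5355+2.2929i]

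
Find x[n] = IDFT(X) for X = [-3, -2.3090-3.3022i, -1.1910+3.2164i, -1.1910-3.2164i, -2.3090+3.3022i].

x[n] = (1/5) Σ(k=0 to 4) X[k] · e^(2πikn/5)

Computing each x[n]:
x[0] = -2
x[1] = 0
x[2] = 2
x[3] = -2
x[4] = -1

x = [-2, 0, 2, -2, -1]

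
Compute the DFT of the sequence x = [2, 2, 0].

X[k] = Σ(n=0 to 2) x[n] · ω_3^(nk)
where ω_3 = e^(-2πi/3)

Computing each X[k]:
X[0] = 4
X[1] = 1.0000-1.7321i
X[2] = 1.0000+1.7321i

X = [4, 1.0000-1.7321i, 1.0000+1.7321i]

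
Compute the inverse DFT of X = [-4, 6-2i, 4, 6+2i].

x[n] = (1/4) Σ(k=0 to 3) X[k] · e^(2πikn/4)

Computing each x[n]:
x[0] = 3
x[1] = -1
x[2] = -3
x[3] = -3

x = [3, -1, -3, -3]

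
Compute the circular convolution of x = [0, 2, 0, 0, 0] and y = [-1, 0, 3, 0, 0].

(x ⊛ y)[n] = Σ(m=0 to 4) x[m] · y[(n-m) mod 5]

Computing each output sample:
(x ⊛ y)[0] = 0
(x ⊛ y)[1] = -2
(x ⊛ y)[2] = 0
(x ⊛ y)[3] = 6
(x ⊛ y)[4] = 0

x ⊛ y = [0, -2, 0, 6, 0]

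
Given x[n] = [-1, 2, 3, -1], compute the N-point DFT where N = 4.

X[k] = Σ(n=0 to 3) x[n] · ω_4^(nk)
where ω_4 = e^(-2πi/4)

Computing each X[k]:
X[0] = 3
X[1] = -4-3i
X[2] = 1
X[3] = -4+3i

X = [3, -4-3i, 1, -4+3i]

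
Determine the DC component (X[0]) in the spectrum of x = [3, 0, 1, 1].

X[0] = Σ(n=0 to 3) x[n] · ω_4^0 = Σ x[n]
= (3) + (0) + (1) + (1)

X[0] = 5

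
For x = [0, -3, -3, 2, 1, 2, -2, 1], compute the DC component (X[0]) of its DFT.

X[0] = Σ(n=0 to 7) x[n] · ω_8^0 = Σ x[n]
= (0) + (-3) + (-3) + (2) + (1) + (2) + (-2) + (1)

X[0] = -2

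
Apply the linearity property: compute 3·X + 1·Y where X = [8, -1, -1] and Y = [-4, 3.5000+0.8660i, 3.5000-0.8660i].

By linearity: DFT(3x + 1y) = 3·DFT(x) + 1·DFT(y)
= 3·[8, -1, -1] + 1·[-4, 3.5000+0.8660i, 3.5000-0.8660i]

Computing element-wise:
Z[0] = 3·(8) + 1·(-4) = 20
Z[1] = 3·(-1) + 1·(3.5000+0.8660i) = 0.5000+0.8660i
Z[2] = 3·(-1) + 1·(3.5000-0.8660i) = 0.5000-0.8660i

DFT(3x + 1y) = 3·X + 1·Y = [20, 0.5000+0.8660i, 0.5000-0.8660i]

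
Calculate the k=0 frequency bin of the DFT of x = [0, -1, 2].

X[0] = Σ(n=0 to 2) x[n] · ω_3^0 = Σ x[n]
= (0) + (-1) + (2)

X[0] = 1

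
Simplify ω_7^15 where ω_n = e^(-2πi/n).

Since ω_7^7 = 1, powers reduce modulo 7.
15 mod 7 = 1
So ω_7^15 = ω_7^1 = e^(-2πi·1/7)

ω_7^15 = ω_7^1 = 0.6235-0.7818i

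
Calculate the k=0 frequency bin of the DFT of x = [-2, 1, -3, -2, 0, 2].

X[0] = Σ(n=0 to 5) x[n] · ω_6^0 = Σ x[n]
= (-2) + (1) + (-3) + (-2) + (0) + (2)

X[0] = -4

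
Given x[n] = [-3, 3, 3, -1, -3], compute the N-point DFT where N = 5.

X[k] = Σ(n=0 to 4) x[n] · ω_5^(nk)
where ω_5 = e^(-2πi/5)

Computing each X[k]:
X[0] = -1
X[1] = -4.6180-8.0575i
X[2] = -2.3820+0.2775i
X[3] = -2.3820-0.2775i
X[4] = -4.6180+8.0575i

X = [-1, -4.6180-8.0575i, -2.3820+0.2775i, -2.3820-0.2775i, -4.6180+8.0575i]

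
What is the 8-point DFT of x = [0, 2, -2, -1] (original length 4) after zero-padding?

Original 4-point DFT: [-1, 2-3i, -3, 2+3i]
Zero-padded 8-point DFT provides frequency interpolation.

DFT_8([x, 0, ...]) = [-1, 2.1213+1.2929i, 2-3i, -2.1213-2.7071i, -3, -2.1213+2.7071i, 2+3i, 2.1213-1.2929i]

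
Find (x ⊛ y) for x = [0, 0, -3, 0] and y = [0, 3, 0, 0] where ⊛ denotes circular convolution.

(x ⊛ y)[n] = Σ(m=0 to 3) x[m] · y[(n-m) mod 4]

Computing each output sample:
(x ⊛ y)[0] = 0
(x ⊛ y)[1] = 0
(x ⊛ y)[2] = 0
(x ⊛ y)[3] = -9

x ⊛ y = [0, 0, 0, -9]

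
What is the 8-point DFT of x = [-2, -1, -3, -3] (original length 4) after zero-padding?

Original 4-point DFT: [-9, 1-2i, -1, 1+2i]
Zero-padded 8-point DFT provides frequency interpolation.

DFT_8([x, 0, ...]) = [-9, -0.5858+5.8284i, 1-2i, -3.4142-0.1716i, -1, -3.4142+0.1716i, 1+2i, -0.5858-5.8284i]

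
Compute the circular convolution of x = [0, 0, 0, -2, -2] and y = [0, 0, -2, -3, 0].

(x ⊛ y)[n] = Σ(m=0 to 4) x[m] · y[(n-m) mod 5]

Computing each output sample:
(x ⊛ y)[0] = 4
(x ⊛ y)[1] = 10
(x ⊛ y)[2] = 6
(x ⊛ y)[3] = 0
(x ⊛ y)[4] = 0

x ⊛ y = [4, 10, 6, 0, 0]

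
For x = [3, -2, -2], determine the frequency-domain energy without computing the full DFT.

Parseval: Σ|x[n]|² = (1/N)Σ|X[k]|², so Σ|X[k]|² = N·Σ|x[n]|² = 3·17.0000

Σ|X[k]|² = N·Σ|x[n]|² = 3·17.0000 = 51.0000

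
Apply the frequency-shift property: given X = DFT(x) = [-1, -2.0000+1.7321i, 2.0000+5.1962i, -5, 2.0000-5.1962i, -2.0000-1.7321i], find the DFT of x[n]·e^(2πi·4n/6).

Modulation property: DFT(ω_6^(-4n)·x[n]) = X[(k-4) mod 6], so circularly shift X by 4 positions.

X[k-4] = [2.0000+5.1962i, -5, 2.0000-5.1962i, -2.0000-1.7321i, -1, -2.0000+1.7321i]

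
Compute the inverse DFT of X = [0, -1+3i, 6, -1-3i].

x[n] = (1/4) Σ(k=0 to 3) X[k] · e^(2πikn/4)

Computing each x[n]:
x[0] = 1
x[1] = -3
x[2] = 2
x[3] = 0

x = [1, -3, 2, 0]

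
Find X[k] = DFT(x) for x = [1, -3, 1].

X[k] = Σ(n=0 to 2) x[n] · ω_3^(nk)
where ω_3 = e^(-2πi/3)

Computing each X[k]:
X[0] = -1
X[1] = 2.0000+3.4641i
X[2] = 2.0000-3.4641i

X = [-1, 2.0000+3.4641i, 2.0000-3.4641i]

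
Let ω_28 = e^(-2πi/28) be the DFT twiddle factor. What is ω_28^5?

ω_28^5 = e^(-2πi·5/28)
= cos(-2π·5/28) + i·sin(-2π·5/28)
= cos(-10π/28) + i·sin(-10π/28)

ω_28^5 = cos(-10π/28) + i·sin(-10π/28) = 0.4339-0.9010i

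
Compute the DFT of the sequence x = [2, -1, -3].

X[k] = Σ(n=0 to 2) x[n] · ω_3^(nk)
where ω_3 = e^(-2πi/3)

Computing each X[k]:
X[0] = -2
X[1] = 4.0000-1.7321i
X[2] = 4.0000+1.7321i

X = [-2, 4.0000-1.7321i, 4.0000+1.7321i]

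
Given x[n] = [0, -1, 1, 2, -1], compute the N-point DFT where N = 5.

X[k] = Σ(n=0 to 4) x[n] · ω_5^(nk)
where ω_5 = e^(-2πi/5)

Computing each X[k]:
X[0] = 1
X[1] = -3.0451+0.5878i
X[2] = 2.5451-0.9511i
X[3] = 2.5451+0.9511i
X[4] = -3.0451-0.5878i

X = [1, -3.0451+0.5878i, 2.5451-0.9511i, 2.5451+0.9511i, -3.0451-0.5878i]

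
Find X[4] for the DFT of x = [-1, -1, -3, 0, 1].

X[4] = Σ(n=0 to 4) x[n] · ω_5^(4n) where ω_5 = e^(-2πi/5)
= (-1)·ω_5^0 + (-1)·ω_5^4 + (-3)·ω_5^8 + (0)·ω_5^12 + (1)·ω_5^16

X[4] = 1.4271-3.6655i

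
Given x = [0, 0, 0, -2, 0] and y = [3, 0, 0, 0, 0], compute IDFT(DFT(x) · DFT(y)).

(x ⊛ y)[n] = Σ(m=0 to 4) x[m] · y[(n-m) mod 5]

Computing each output sample:
(x ⊛ y)[0] = 0
(x ⊛ y)[1] = 0
(x ⊛ y)[2] = 0
(x ⊛ y)[3] = -6
(x ⊛ y)[4] = 0

x ⊛ y = [0, 0, 0, -6, 0]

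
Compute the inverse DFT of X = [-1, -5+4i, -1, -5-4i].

x[n] = (1/4) Σ(k=0 to 3) X[k] · e^(2πikn/4)

Computing each x[n]:
x[0] = -3
x[1] = -2
x[2] = 2
x[3] = 2

x = [-3, -2, 2, 2]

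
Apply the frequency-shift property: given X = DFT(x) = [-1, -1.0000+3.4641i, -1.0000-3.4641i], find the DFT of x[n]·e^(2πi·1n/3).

Modulation property: DFT(ω_3^(-1n)·x[n]) = X[(k-1) mod 3], so circularly shift X by 1 positions.

X[k-1] = [-1.0000-3.4641i, -1, -1.0000+3.4641i]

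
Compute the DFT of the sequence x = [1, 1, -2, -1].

X[k] = Σ(n=0 to 3) x[n] · ω_4^(nk)
where ω_4 = e^(-2πi/4)

Computing each X[k]:
X[0] = -1
X[1] = 3-2i
X[2] = -1
X[3] = 3+2i

X = [-1, 3-2i, -1, 3+2i]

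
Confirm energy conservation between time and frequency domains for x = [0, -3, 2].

Time domain:
Σ|x[n]|² = |0|² + |-3|² + |2|² = 13.0000

Frequency domain:
(1/3)Σ|X[k]|² = (1/3)(|-1|² + |0.5000+4.3301i|² + |0.5000-4.3301i|²) = (1/3)·39.0000 = 13.0000

Both sides agree, confirming Parseval's theorem.

Σ|x[n]|² = (1/N)Σ|X[k]|² = 13.0000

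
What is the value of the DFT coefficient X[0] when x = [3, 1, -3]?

X[0] = Σ(n=0 to 2) x[n] · ω_3^0 = Σ x[n]
= (3) + (1) + (-3)

X[0] = 1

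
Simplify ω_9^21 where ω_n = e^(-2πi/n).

Since ω_9^9 = 1, powers reduce modulo 9.
21 mod 9 = 3
So ω_9^21 = ω_9^3 = e^(-2πi·3/9)

ω_9^21 = ω_9^3 = -0.5000-0.8660i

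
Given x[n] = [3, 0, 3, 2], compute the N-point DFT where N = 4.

X[k] = Σ(n=0 to 3) x[n] · ω_4^(nk)
where ω_4 = e^(-2πi/4)

Computing each X[k]:
X[0] = 8
X[1] = 2i
X[2] = 4
X[3] = -2i

X = [8, 2i, 4, -2i]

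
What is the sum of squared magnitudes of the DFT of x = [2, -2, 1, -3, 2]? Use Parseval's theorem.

Parseval: Σ|x[n]|² = (1/N)Σ|X[k]|², so Σ|X[k]|² = N·Σ|x[n]|² = 5·22.0000

Σ|X[k]|² = N·Σ|x[n]|² = 5·22.0000 = 110.0000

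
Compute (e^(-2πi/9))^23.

Since ω_9^9 = 1, powers reduce modulo 9.
23 mod 9 = 5
So ω_9^23 = ω_9^5 = e^(-2πi·5/9)

ω_9^23 = ω_9^5 = -0.9397+0.3420i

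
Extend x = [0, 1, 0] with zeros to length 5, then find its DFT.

Original 3-point DFT: [1, -0.5000-0.8660i, -0.5000+0.8660i]
Zero-padded 5-point DFT provides frequency interpolation.

DFT_5([x, 0, ...]) = [1, 0.3090-0.9511i, -0.8090-0.5878i, -0.8090+0.5878i, 0.3090+0.9511i]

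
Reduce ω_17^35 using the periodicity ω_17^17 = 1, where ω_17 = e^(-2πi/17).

Since ω_17^17 = 1, powers reduce modulo 17.
35 mod 17 = 1
So ω_17^35 = ω_17^1 = e^(-2πi·1/17)

ω_17^35 = ω_17^1 = 0.9325-0.3612i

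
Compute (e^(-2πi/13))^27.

Since ω_13^13 = 1, powers reduce modulo 13.
27 mod 13 = 1
So ω_13^27 = ω_13^1 = e^(-2πi·1/13)

ω_13^27 = ω_13^1 = 0.8855-0.4647i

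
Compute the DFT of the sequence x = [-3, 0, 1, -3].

X[k] = Σ(n=0 to 3) x[n] · ω_4^(nk)
where ω_4 = e^(-2πi/4)

Computing each X[k]:
X[0] = -5
X[1] = -4-3i
X[2] = 1
X[3] = -4+3i

X = [-5, -4-3i, 1, -4+3i]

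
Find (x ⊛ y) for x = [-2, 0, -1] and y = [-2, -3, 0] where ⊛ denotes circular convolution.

(x ⊛ y)[n] = Σ(m=0 to 2) x[m] · y[(n-m) mod 3]

Computing each output sample:
(x ⊛ y)[0] = 7
(x ⊛ y)[1] = 6
(x ⊛ y)[2] = 2

x ⊛ y = [7, 6, 2]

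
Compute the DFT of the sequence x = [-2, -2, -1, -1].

X[k] = Σ(n=0 to 3) x[n] · ω_4^(nk)
where ω_4 = e^(-2πi/4)

Computing each X[k]:
X[0] = -6
X[1] = -1+1i
X[2] = 0
X[3] = -1-1i

X = [-6, -1+1i, 0, -1-1i]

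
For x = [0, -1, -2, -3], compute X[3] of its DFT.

X[3] = Σ(n=0 to 3) x[n] · ω_4^(3n) where ω_4 = e^(-2πi/4)
= (0)·ω_4^0 + (-1)·ω_4^3 + (-2)·ω_4^6 + (-3)·ω_4^9

X[3] = 2+2i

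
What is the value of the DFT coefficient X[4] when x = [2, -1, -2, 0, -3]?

X[4] = Σ(n=0 to 4) x[n] · ω_5^(4n) where ω_5 = e^(-2πi/5)
= (2)·ω_5^0 + (-1)·ω_5^4 + (-2)·ω_5^8 + (0)·ω_5^12 + (-3)·ω_5^16

X[4] = 2.3820+0.7265i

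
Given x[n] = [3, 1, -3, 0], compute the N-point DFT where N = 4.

X[k] = Σ(n=0 to 3) x[n] · ω_4^(nk)
where ω_4 = e^(-2πi/4)

Computing each X[k]:
X[0] = 1
X[1] = 6-1i
X[2] = -1
X[3] = 6+1i

X = [1, 6-1i, -1, 6+1i]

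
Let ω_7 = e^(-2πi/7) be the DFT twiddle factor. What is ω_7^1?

ω_7^1 = e^(-2πi·1/7)
= cos(-2π·1/7) + i·sin(-2π·1/7)
= cos(-2π/7) + i·sin(-2π/7)

ω_7^1 = cos(-2π/7) + i·sin(-2π/7) = 0.6235-0.7818i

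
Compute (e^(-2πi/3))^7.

Since ω_3^3 = 1, powers reduce modulo 3.
7 mod 3 = 1
So ω_3^7 = ω_3^1 = e^(-2πi·1/3)

ω_3^7 = ω_3^1 = -0.5000-0.8660i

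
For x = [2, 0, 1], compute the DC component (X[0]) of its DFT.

X[0] = Σ(n=0 to 2) x[n] · ω_3^0 = Σ x[n]
= (2) + (0) + (1)

X[0] = 3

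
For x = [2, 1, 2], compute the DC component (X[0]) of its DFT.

X[0] = Σ(n=0 to 2) x[n] · ω_3^0 = Σ x[n]
= (2) + (1) + (2)

X[0] = 5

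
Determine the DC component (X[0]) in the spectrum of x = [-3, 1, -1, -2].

X[0] = Σ(n=0 to 3) x[n] · ω_4^0 = Σ x[n]
= (-3) + (1) + (-1) + (-2)

X[0] = -5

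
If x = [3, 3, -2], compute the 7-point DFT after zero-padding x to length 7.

Original 3-point DFT: [4, 2.5000-4.3301i, 2.5000+4.3301i]
Zero-padded 7-point DFT provides frequency interpolation.

DFT_7([x, 0, ...]) = [4, 5.3155-0.3956i, 4.1344-3.7926i, -0.9499-2.8653i, -0.9499+2.8653i, 4.1344+3.7926i, 5.3155+0.3956i]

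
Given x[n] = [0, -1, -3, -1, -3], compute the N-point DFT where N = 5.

X[k] = Σ(n=0 to 4) x[n] · ω_5^(nk)
where ω_5 = e^(-2πi/5)

Computing each X[k]:
X[0] = -8
X[1] = 2.0000-0.7265i
X[2] = 2.0000-3.0777i
X[3] = 2.0000+3.0777i
X[4] = 2.0000+0.7265i

X = [-8, 2.0000-0.7265i, 2.0000-3.0777i, 2.0000+3.0777i, 2.0000+0.7265i]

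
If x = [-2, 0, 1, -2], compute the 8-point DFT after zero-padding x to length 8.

Original 4-point DFT: [-3, -3-2i, 1, -3+2i]
Zero-padded 8-point DFT provides frequency interpolation.

DFT_8([x, 0, ...]) = [-3, -0.5858+0.4142i, -3-2i, -3.4142+2.4142i, 1, -3.4142-2.4142i, -3+2i, -0.5858-0.4142i]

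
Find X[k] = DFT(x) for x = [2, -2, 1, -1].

X[k] = Σ(n=0 to 3) x[n] · ω_4^(nk)
where ω_4 = e^(-2πi/4)

Computing each X[k]:
X[0] = 0
X[1] = 1+1i
X[2] = 6
X[3] = 1-1i

X = [0, 1+1i, 6, 1-1i]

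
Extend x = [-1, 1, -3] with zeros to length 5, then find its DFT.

Original 3-point DFT: [-3, -3.4641i, 3.4641i]
Zero-padded 5-point DFT provides frequency interpolation.

DFT_5([x, 0, ...]) = [-3, 1.7361+0.8123i, -2.7361-3.4410i, -2.7361+3.4410i, 1.7361-0.8123i]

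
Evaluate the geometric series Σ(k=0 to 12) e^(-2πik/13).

Sum of all nth roots of unity equals 0 for n > 1 (geometric series with r ≠ 1).

0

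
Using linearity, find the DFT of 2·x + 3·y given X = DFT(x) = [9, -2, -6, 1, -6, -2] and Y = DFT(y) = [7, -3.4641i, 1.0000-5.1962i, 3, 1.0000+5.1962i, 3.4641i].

By linearity: DFT(2x + 3y) = 2·DFT(x) + 3·DFT(y)
= 2·[9, -2, -6, 1, -6, -2] + 3·[7, -3.4641i, 1.0000-5.1962i, 3, 1.0000+5.1962i, 3.4641i]

Computing element-wise:
Z[0] = 2·(9) + 3·(7) = 39
Z[1] = 2·(-2) + 3·(-3.4641i) = -4.0000-10.3923i
Z[2] = 2·(-6) + 3·(1.0000-5.1962i) = -9.0000-15.5886i
Z[3] = 2·(1) + 3·(3) = 11
Z[4] = 2·(-6) + 3·(1.0000+5.1962i) = -9.0000+15.5886i
Z[5] = 2·(-2) + 3·(3.4641i) = -4.0000+10.3923i

DFT(2x + 3y) = 2·X + 3·Y = [39, -4.0000-10.3923i, -9.0000-15.5886i, 11, -9.0000+15.5886i, -4.0000+10.3923i]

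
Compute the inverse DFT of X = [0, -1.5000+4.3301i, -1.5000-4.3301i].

x[n] = (1/3) Σ(k=0 to 2) X[k] · e^(2πikn/3)

Computing each x[n]:
x[0] = -1
x[1] = -2
x[2] = 3

x = [-1, -2, 3]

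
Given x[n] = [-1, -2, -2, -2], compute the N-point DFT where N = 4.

X[k] = Σ(n=0 to 3) x[n] · ω_4^(nk)
where ω_4 = e^(-2πi/4)

Computing each X[k]:
X[0] = -7
X[1] = 1
X[2] = 1
X[3] = 1

X = [-7, 1, 1, 1]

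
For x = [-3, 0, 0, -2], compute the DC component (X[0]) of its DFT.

X[0] = Σ(n=0 to 3) x[n] · ω_4^0 = Σ x[n]
= (-3) + (0) + (0) + (-2)

X[0] = -5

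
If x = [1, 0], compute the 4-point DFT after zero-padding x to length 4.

Original 2-point DFT: [1, 1]
Zero-padded 4-point DFT provides frequency interpolation.

DFT_4([x, 0, ...]) = [1, 1, 1, 1]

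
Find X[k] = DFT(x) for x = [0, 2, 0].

X[k] = Σ(n=0 to 2) x[n] · ω_3^(nk)
where ω_3 = e^(-2πi/3)

Computing each X[k]:
X[0] = 2
X[1] = -1.0000-1.7321i
X[2] = -1.0000+1.7321i

X = [2, -1.0000-1.7321i, -1.0000+1.7321i]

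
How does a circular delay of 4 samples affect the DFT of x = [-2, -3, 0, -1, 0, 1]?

Time shift by 4: X_shifted[k] = ω_6^(4k) · X[k]
Shifted x = [0, -1, 0, 1, -2, -3]

DFT(x[n-4]) = [-5, -2.0000-3.4641i, 4, 1, 4, -2.0000+3.4641i]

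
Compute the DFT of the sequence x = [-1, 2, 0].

X[k] = Σ(n=0 to 2) x[n] · ω_3^(nk)
where ω_3 = e^(-2πi/3)

Computing each X[k]:
X[0] = 1
X[1] = -2.0000-1.7321i
X[2] = -2.0000+1.7321i

X = [1, -2.0000-1.7321i, -2.0000+1.7321i]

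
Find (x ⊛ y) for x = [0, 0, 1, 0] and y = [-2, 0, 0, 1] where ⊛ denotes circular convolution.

(x ⊛ y)[n] = Σ(m=0 to 3) x[m] · y[(n-m) mod 4]

Computing each output sample:
(x ⊛ y)[0] = 0
(x ⊛ y)[1] = 1
(x ⊛ y)[2] = -2
(x ⊛ y)[3] = 0

x ⊛ y = [0, 1, -2, 0]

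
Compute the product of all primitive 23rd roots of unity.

The primitive 23rd roots of unity are ω_23^k for k coprime to 23: k ∈ {1, 2, 3, 4, 5, 6, 7, 8, 9, 10, 11, 12, 13, 14, 15, 16, 17, 18, 19, 20, 21, 22}
Their product equals the constant term of the cyclotomic polynomial Φ_23(x) up to sign.
For n ≥ 3, the product of all primitive nth roots of unity is 1. (For n=1 it is 1; for n=2 it is -1.)

1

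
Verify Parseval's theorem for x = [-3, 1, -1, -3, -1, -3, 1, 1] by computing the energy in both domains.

Time domain:
Σ|x[n]|² = |-3|² + |1|² + |-1|² + |-3|² + |-1|² + |-3|² + |1|² + |1|² = 32.0000

Frequency domain:
(1/8)Σ|X[k]|² = (1/8)(|-8|² + |3.6569+2.0000i|² + |-4|² + |-7.6569-2.0000i|² + |0|² + |-7.6569+2.0000i|² + |-4|² + |3.6569-2.0000i|²) = (1/8)·256.0000 = 32.0000

Both sides agree, confirming Parseval's theorem.

Σ|x[n]|² = (1/N)Σ|X[k]|² = 32.0000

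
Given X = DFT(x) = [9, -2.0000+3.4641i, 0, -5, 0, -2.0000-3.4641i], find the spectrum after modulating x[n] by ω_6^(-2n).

Modulation property: DFT(ω_6^(-2n)·x[n]) = X[(k-2) mod 6], so circularly shift X by 2 positions.

X[k-2] = [0, -2.0000-3.4641i, 9, -2.0000+3.4641i, 0, -5]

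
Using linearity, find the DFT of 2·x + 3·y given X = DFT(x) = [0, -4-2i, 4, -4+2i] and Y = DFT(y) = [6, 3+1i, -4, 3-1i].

By linearity: DFT(2x + 3y) = 2·DFT(x) + 3·DFT(y)
= 2·[0, -4-2i, 4, -4+2i] + 3·[6, 3+1i, -4, 3-1i]

Computing element-wise:
Z[0] = 2·(0) + 3·(6) = 18
Z[1] = 2·(-4-2i) + 3·(3+1i) = 1-1i
Z[2] = 2·(4) + 3·(-4) = -4
Z[3] = 2·(-4+2i) + 3·(3-1i) = 1+1i

DFT(2x + 3y) = 2·X + 3·Y = [18, 1-1i, -4, 1+1i]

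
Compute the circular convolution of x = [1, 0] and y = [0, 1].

(x ⊛ y)[n] = Σ(m=0 to 1) x[m] · y[(n-m) mod 2]

Computing each output sample:
(x ⊛ y)[0] = 0
(x ⊛ y)[1] = 1

x ⊛ y = [0, 1]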